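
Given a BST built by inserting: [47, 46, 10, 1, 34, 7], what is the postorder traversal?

Tree insertion order: [47, 46, 10, 1, 34, 7]
Tree (level-order array): [47, 46, None, 10, None, 1, 34, None, 7]
Postorder traversal: [7, 1, 34, 10, 46, 47]


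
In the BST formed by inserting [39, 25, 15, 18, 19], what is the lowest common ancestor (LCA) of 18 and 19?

Tree insertion order: [39, 25, 15, 18, 19]
Tree (level-order array): [39, 25, None, 15, None, None, 18, None, 19]
In a BST, the LCA of p=18, q=19 is the first node v on the
root-to-leaf path with p <= v <= q (go left if both < v, right if both > v).
Walk from root:
  at 39: both 18 and 19 < 39, go left
  at 25: both 18 and 19 < 25, go left
  at 15: both 18 and 19 > 15, go right
  at 18: 18 <= 18 <= 19, this is the LCA
LCA = 18


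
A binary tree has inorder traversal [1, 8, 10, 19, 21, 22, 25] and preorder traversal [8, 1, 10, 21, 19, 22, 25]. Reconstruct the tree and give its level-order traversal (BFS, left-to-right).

Inorder:  [1, 8, 10, 19, 21, 22, 25]
Preorder: [8, 1, 10, 21, 19, 22, 25]
Algorithm: preorder visits root first, so consume preorder in order;
for each root, split the current inorder slice at that value into
left-subtree inorder and right-subtree inorder, then recurse.
Recursive splits:
  root=8; inorder splits into left=[1], right=[10, 19, 21, 22, 25]
  root=1; inorder splits into left=[], right=[]
  root=10; inorder splits into left=[], right=[19, 21, 22, 25]
  root=21; inorder splits into left=[19], right=[22, 25]
  root=19; inorder splits into left=[], right=[]
  root=22; inorder splits into left=[], right=[25]
  root=25; inorder splits into left=[], right=[]
Reconstructed level-order: [8, 1, 10, 21, 19, 22, 25]


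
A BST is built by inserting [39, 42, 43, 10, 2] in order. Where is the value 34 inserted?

Starting tree (level order): [39, 10, 42, 2, None, None, 43]
Insertion path: 39 -> 10
Result: insert 34 as right child of 10
Final tree (level order): [39, 10, 42, 2, 34, None, 43]


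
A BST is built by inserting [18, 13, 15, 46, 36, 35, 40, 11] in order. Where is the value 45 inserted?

Starting tree (level order): [18, 13, 46, 11, 15, 36, None, None, None, None, None, 35, 40]
Insertion path: 18 -> 46 -> 36 -> 40
Result: insert 45 as right child of 40
Final tree (level order): [18, 13, 46, 11, 15, 36, None, None, None, None, None, 35, 40, None, None, None, 45]


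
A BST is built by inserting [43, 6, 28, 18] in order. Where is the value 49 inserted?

Starting tree (level order): [43, 6, None, None, 28, 18]
Insertion path: 43
Result: insert 49 as right child of 43
Final tree (level order): [43, 6, 49, None, 28, None, None, 18]


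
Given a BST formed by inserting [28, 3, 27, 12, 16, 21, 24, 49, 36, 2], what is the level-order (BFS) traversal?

Tree insertion order: [28, 3, 27, 12, 16, 21, 24, 49, 36, 2]
Tree (level-order array): [28, 3, 49, 2, 27, 36, None, None, None, 12, None, None, None, None, 16, None, 21, None, 24]
BFS from the root, enqueuing left then right child of each popped node:
  queue [28] -> pop 28, enqueue [3, 49], visited so far: [28]
  queue [3, 49] -> pop 3, enqueue [2, 27], visited so far: [28, 3]
  queue [49, 2, 27] -> pop 49, enqueue [36], visited so far: [28, 3, 49]
  queue [2, 27, 36] -> pop 2, enqueue [none], visited so far: [28, 3, 49, 2]
  queue [27, 36] -> pop 27, enqueue [12], visited so far: [28, 3, 49, 2, 27]
  queue [36, 12] -> pop 36, enqueue [none], visited so far: [28, 3, 49, 2, 27, 36]
  queue [12] -> pop 12, enqueue [16], visited so far: [28, 3, 49, 2, 27, 36, 12]
  queue [16] -> pop 16, enqueue [21], visited so far: [28, 3, 49, 2, 27, 36, 12, 16]
  queue [21] -> pop 21, enqueue [24], visited so far: [28, 3, 49, 2, 27, 36, 12, 16, 21]
  queue [24] -> pop 24, enqueue [none], visited so far: [28, 3, 49, 2, 27, 36, 12, 16, 21, 24]
Result: [28, 3, 49, 2, 27, 36, 12, 16, 21, 24]


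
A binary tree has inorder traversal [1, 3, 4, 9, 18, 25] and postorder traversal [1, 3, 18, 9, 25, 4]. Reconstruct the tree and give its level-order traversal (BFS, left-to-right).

Inorder:   [1, 3, 4, 9, 18, 25]
Postorder: [1, 3, 18, 9, 25, 4]
Algorithm: postorder visits root last, so walk postorder right-to-left;
each value is the root of the current inorder slice — split it at that
value, recurse on the right subtree first, then the left.
Recursive splits:
  root=4; inorder splits into left=[1, 3], right=[9, 18, 25]
  root=25; inorder splits into left=[9, 18], right=[]
  root=9; inorder splits into left=[], right=[18]
  root=18; inorder splits into left=[], right=[]
  root=3; inorder splits into left=[1], right=[]
  root=1; inorder splits into left=[], right=[]
Reconstructed level-order: [4, 3, 25, 1, 9, 18]


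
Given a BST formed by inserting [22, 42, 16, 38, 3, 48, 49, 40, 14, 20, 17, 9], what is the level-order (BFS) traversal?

Tree insertion order: [22, 42, 16, 38, 3, 48, 49, 40, 14, 20, 17, 9]
Tree (level-order array): [22, 16, 42, 3, 20, 38, 48, None, 14, 17, None, None, 40, None, 49, 9]
BFS from the root, enqueuing left then right child of each popped node:
  queue [22] -> pop 22, enqueue [16, 42], visited so far: [22]
  queue [16, 42] -> pop 16, enqueue [3, 20], visited so far: [22, 16]
  queue [42, 3, 20] -> pop 42, enqueue [38, 48], visited so far: [22, 16, 42]
  queue [3, 20, 38, 48] -> pop 3, enqueue [14], visited so far: [22, 16, 42, 3]
  queue [20, 38, 48, 14] -> pop 20, enqueue [17], visited so far: [22, 16, 42, 3, 20]
  queue [38, 48, 14, 17] -> pop 38, enqueue [40], visited so far: [22, 16, 42, 3, 20, 38]
  queue [48, 14, 17, 40] -> pop 48, enqueue [49], visited so far: [22, 16, 42, 3, 20, 38, 48]
  queue [14, 17, 40, 49] -> pop 14, enqueue [9], visited so far: [22, 16, 42, 3, 20, 38, 48, 14]
  queue [17, 40, 49, 9] -> pop 17, enqueue [none], visited so far: [22, 16, 42, 3, 20, 38, 48, 14, 17]
  queue [40, 49, 9] -> pop 40, enqueue [none], visited so far: [22, 16, 42, 3, 20, 38, 48, 14, 17, 40]
  queue [49, 9] -> pop 49, enqueue [none], visited so far: [22, 16, 42, 3, 20, 38, 48, 14, 17, 40, 49]
  queue [9] -> pop 9, enqueue [none], visited so far: [22, 16, 42, 3, 20, 38, 48, 14, 17, 40, 49, 9]
Result: [22, 16, 42, 3, 20, 38, 48, 14, 17, 40, 49, 9]


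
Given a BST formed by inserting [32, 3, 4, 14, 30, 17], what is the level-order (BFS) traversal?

Tree insertion order: [32, 3, 4, 14, 30, 17]
Tree (level-order array): [32, 3, None, None, 4, None, 14, None, 30, 17]
BFS from the root, enqueuing left then right child of each popped node:
  queue [32] -> pop 32, enqueue [3], visited so far: [32]
  queue [3] -> pop 3, enqueue [4], visited so far: [32, 3]
  queue [4] -> pop 4, enqueue [14], visited so far: [32, 3, 4]
  queue [14] -> pop 14, enqueue [30], visited so far: [32, 3, 4, 14]
  queue [30] -> pop 30, enqueue [17], visited so far: [32, 3, 4, 14, 30]
  queue [17] -> pop 17, enqueue [none], visited so far: [32, 3, 4, 14, 30, 17]
Result: [32, 3, 4, 14, 30, 17]


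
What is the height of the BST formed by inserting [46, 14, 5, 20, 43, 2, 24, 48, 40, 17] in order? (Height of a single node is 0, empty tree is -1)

Insertion order: [46, 14, 5, 20, 43, 2, 24, 48, 40, 17]
Tree (level-order array): [46, 14, 48, 5, 20, None, None, 2, None, 17, 43, None, None, None, None, 24, None, None, 40]
Compute height bottom-up (empty subtree = -1):
  height(2) = 1 + max(-1, -1) = 0
  height(5) = 1 + max(0, -1) = 1
  height(17) = 1 + max(-1, -1) = 0
  height(40) = 1 + max(-1, -1) = 0
  height(24) = 1 + max(-1, 0) = 1
  height(43) = 1 + max(1, -1) = 2
  height(20) = 1 + max(0, 2) = 3
  height(14) = 1 + max(1, 3) = 4
  height(48) = 1 + max(-1, -1) = 0
  height(46) = 1 + max(4, 0) = 5
Height = 5


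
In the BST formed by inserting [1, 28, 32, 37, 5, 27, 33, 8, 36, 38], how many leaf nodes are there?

Tree built from: [1, 28, 32, 37, 5, 27, 33, 8, 36, 38]
Tree (level-order array): [1, None, 28, 5, 32, None, 27, None, 37, 8, None, 33, 38, None, None, None, 36]
Rule: A leaf has 0 children.
Per-node child counts:
  node 1: 1 child(ren)
  node 28: 2 child(ren)
  node 5: 1 child(ren)
  node 27: 1 child(ren)
  node 8: 0 child(ren)
  node 32: 1 child(ren)
  node 37: 2 child(ren)
  node 33: 1 child(ren)
  node 36: 0 child(ren)
  node 38: 0 child(ren)
Matching nodes: [8, 36, 38]
Count of leaf nodes: 3


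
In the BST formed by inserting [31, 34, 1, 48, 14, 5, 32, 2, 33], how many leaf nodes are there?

Tree built from: [31, 34, 1, 48, 14, 5, 32, 2, 33]
Tree (level-order array): [31, 1, 34, None, 14, 32, 48, 5, None, None, 33, None, None, 2]
Rule: A leaf has 0 children.
Per-node child counts:
  node 31: 2 child(ren)
  node 1: 1 child(ren)
  node 14: 1 child(ren)
  node 5: 1 child(ren)
  node 2: 0 child(ren)
  node 34: 2 child(ren)
  node 32: 1 child(ren)
  node 33: 0 child(ren)
  node 48: 0 child(ren)
Matching nodes: [2, 33, 48]
Count of leaf nodes: 3


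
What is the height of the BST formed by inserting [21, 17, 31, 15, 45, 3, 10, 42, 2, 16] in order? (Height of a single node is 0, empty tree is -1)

Insertion order: [21, 17, 31, 15, 45, 3, 10, 42, 2, 16]
Tree (level-order array): [21, 17, 31, 15, None, None, 45, 3, 16, 42, None, 2, 10]
Compute height bottom-up (empty subtree = -1):
  height(2) = 1 + max(-1, -1) = 0
  height(10) = 1 + max(-1, -1) = 0
  height(3) = 1 + max(0, 0) = 1
  height(16) = 1 + max(-1, -1) = 0
  height(15) = 1 + max(1, 0) = 2
  height(17) = 1 + max(2, -1) = 3
  height(42) = 1 + max(-1, -1) = 0
  height(45) = 1 + max(0, -1) = 1
  height(31) = 1 + max(-1, 1) = 2
  height(21) = 1 + max(3, 2) = 4
Height = 4


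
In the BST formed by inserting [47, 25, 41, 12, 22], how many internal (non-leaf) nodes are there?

Tree built from: [47, 25, 41, 12, 22]
Tree (level-order array): [47, 25, None, 12, 41, None, 22]
Rule: An internal node has at least one child.
Per-node child counts:
  node 47: 1 child(ren)
  node 25: 2 child(ren)
  node 12: 1 child(ren)
  node 22: 0 child(ren)
  node 41: 0 child(ren)
Matching nodes: [47, 25, 12]
Count of internal (non-leaf) nodes: 3


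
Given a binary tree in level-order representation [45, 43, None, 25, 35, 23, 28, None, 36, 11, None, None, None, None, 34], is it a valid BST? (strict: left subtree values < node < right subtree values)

Level-order array: [45, 43, None, 25, 35, 23, 28, None, 36, 11, None, None, None, None, 34]
Validate using subtree bounds (lo, hi): at each node, require lo < value < hi,
then recurse left with hi=value and right with lo=value.
Preorder trace (stopping at first violation):
  at node 45 with bounds (-inf, +inf): OK
  at node 43 with bounds (-inf, 45): OK
  at node 25 with bounds (-inf, 43): OK
  at node 23 with bounds (-inf, 25): OK
  at node 11 with bounds (-inf, 23): OK
  at node 28 with bounds (25, 43): OK
  at node 35 with bounds (43, 45): VIOLATION
Node 35 violates its bound: not (43 < 35 < 45).
Result: Not a valid BST


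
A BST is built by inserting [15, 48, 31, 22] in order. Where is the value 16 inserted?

Starting tree (level order): [15, None, 48, 31, None, 22]
Insertion path: 15 -> 48 -> 31 -> 22
Result: insert 16 as left child of 22
Final tree (level order): [15, None, 48, 31, None, 22, None, 16]


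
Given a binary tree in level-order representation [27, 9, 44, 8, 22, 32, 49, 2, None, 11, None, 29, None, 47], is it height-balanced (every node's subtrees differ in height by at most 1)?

Tree (level-order array): [27, 9, 44, 8, 22, 32, 49, 2, None, 11, None, 29, None, 47]
Definition: a tree is height-balanced if, at every node, |h(left) - h(right)| <= 1 (empty subtree has height -1).
Bottom-up per-node check:
  node 2: h_left=-1, h_right=-1, diff=0 [OK], height=0
  node 8: h_left=0, h_right=-1, diff=1 [OK], height=1
  node 11: h_left=-1, h_right=-1, diff=0 [OK], height=0
  node 22: h_left=0, h_right=-1, diff=1 [OK], height=1
  node 9: h_left=1, h_right=1, diff=0 [OK], height=2
  node 29: h_left=-1, h_right=-1, diff=0 [OK], height=0
  node 32: h_left=0, h_right=-1, diff=1 [OK], height=1
  node 47: h_left=-1, h_right=-1, diff=0 [OK], height=0
  node 49: h_left=0, h_right=-1, diff=1 [OK], height=1
  node 44: h_left=1, h_right=1, diff=0 [OK], height=2
  node 27: h_left=2, h_right=2, diff=0 [OK], height=3
All nodes satisfy the balance condition.
Result: Balanced


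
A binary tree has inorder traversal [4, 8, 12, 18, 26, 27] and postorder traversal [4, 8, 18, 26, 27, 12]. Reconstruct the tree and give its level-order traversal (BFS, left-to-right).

Inorder:   [4, 8, 12, 18, 26, 27]
Postorder: [4, 8, 18, 26, 27, 12]
Algorithm: postorder visits root last, so walk postorder right-to-left;
each value is the root of the current inorder slice — split it at that
value, recurse on the right subtree first, then the left.
Recursive splits:
  root=12; inorder splits into left=[4, 8], right=[18, 26, 27]
  root=27; inorder splits into left=[18, 26], right=[]
  root=26; inorder splits into left=[18], right=[]
  root=18; inorder splits into left=[], right=[]
  root=8; inorder splits into left=[4], right=[]
  root=4; inorder splits into left=[], right=[]
Reconstructed level-order: [12, 8, 27, 4, 26, 18]


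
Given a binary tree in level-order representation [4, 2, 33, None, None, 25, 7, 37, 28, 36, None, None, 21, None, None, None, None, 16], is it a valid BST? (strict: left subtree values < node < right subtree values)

Level-order array: [4, 2, 33, None, None, 25, 7, 37, 28, 36, None, None, 21, None, None, None, None, 16]
Validate using subtree bounds (lo, hi): at each node, require lo < value < hi,
then recurse left with hi=value and right with lo=value.
Preorder trace (stopping at first violation):
  at node 4 with bounds (-inf, +inf): OK
  at node 2 with bounds (-inf, 4): OK
  at node 33 with bounds (4, +inf): OK
  at node 25 with bounds (4, 33): OK
  at node 37 with bounds (4, 25): VIOLATION
Node 37 violates its bound: not (4 < 37 < 25).
Result: Not a valid BST


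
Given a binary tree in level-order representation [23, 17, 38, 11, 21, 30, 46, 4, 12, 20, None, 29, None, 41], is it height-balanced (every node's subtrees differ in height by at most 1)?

Tree (level-order array): [23, 17, 38, 11, 21, 30, 46, 4, 12, 20, None, 29, None, 41]
Definition: a tree is height-balanced if, at every node, |h(left) - h(right)| <= 1 (empty subtree has height -1).
Bottom-up per-node check:
  node 4: h_left=-1, h_right=-1, diff=0 [OK], height=0
  node 12: h_left=-1, h_right=-1, diff=0 [OK], height=0
  node 11: h_left=0, h_right=0, diff=0 [OK], height=1
  node 20: h_left=-1, h_right=-1, diff=0 [OK], height=0
  node 21: h_left=0, h_right=-1, diff=1 [OK], height=1
  node 17: h_left=1, h_right=1, diff=0 [OK], height=2
  node 29: h_left=-1, h_right=-1, diff=0 [OK], height=0
  node 30: h_left=0, h_right=-1, diff=1 [OK], height=1
  node 41: h_left=-1, h_right=-1, diff=0 [OK], height=0
  node 46: h_left=0, h_right=-1, diff=1 [OK], height=1
  node 38: h_left=1, h_right=1, diff=0 [OK], height=2
  node 23: h_left=2, h_right=2, diff=0 [OK], height=3
All nodes satisfy the balance condition.
Result: Balanced


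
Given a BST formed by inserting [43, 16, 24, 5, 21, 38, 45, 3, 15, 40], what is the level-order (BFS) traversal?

Tree insertion order: [43, 16, 24, 5, 21, 38, 45, 3, 15, 40]
Tree (level-order array): [43, 16, 45, 5, 24, None, None, 3, 15, 21, 38, None, None, None, None, None, None, None, 40]
BFS from the root, enqueuing left then right child of each popped node:
  queue [43] -> pop 43, enqueue [16, 45], visited so far: [43]
  queue [16, 45] -> pop 16, enqueue [5, 24], visited so far: [43, 16]
  queue [45, 5, 24] -> pop 45, enqueue [none], visited so far: [43, 16, 45]
  queue [5, 24] -> pop 5, enqueue [3, 15], visited so far: [43, 16, 45, 5]
  queue [24, 3, 15] -> pop 24, enqueue [21, 38], visited so far: [43, 16, 45, 5, 24]
  queue [3, 15, 21, 38] -> pop 3, enqueue [none], visited so far: [43, 16, 45, 5, 24, 3]
  queue [15, 21, 38] -> pop 15, enqueue [none], visited so far: [43, 16, 45, 5, 24, 3, 15]
  queue [21, 38] -> pop 21, enqueue [none], visited so far: [43, 16, 45, 5, 24, 3, 15, 21]
  queue [38] -> pop 38, enqueue [40], visited so far: [43, 16, 45, 5, 24, 3, 15, 21, 38]
  queue [40] -> pop 40, enqueue [none], visited so far: [43, 16, 45, 5, 24, 3, 15, 21, 38, 40]
Result: [43, 16, 45, 5, 24, 3, 15, 21, 38, 40]


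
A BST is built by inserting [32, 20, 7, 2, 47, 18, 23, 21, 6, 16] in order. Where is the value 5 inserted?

Starting tree (level order): [32, 20, 47, 7, 23, None, None, 2, 18, 21, None, None, 6, 16]
Insertion path: 32 -> 20 -> 7 -> 2 -> 6
Result: insert 5 as left child of 6
Final tree (level order): [32, 20, 47, 7, 23, None, None, 2, 18, 21, None, None, 6, 16, None, None, None, 5]


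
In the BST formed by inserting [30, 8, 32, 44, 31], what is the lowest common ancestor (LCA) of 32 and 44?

Tree insertion order: [30, 8, 32, 44, 31]
Tree (level-order array): [30, 8, 32, None, None, 31, 44]
In a BST, the LCA of p=32, q=44 is the first node v on the
root-to-leaf path with p <= v <= q (go left if both < v, right if both > v).
Walk from root:
  at 30: both 32 and 44 > 30, go right
  at 32: 32 <= 32 <= 44, this is the LCA
LCA = 32


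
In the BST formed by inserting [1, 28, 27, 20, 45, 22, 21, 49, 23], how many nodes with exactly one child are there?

Tree built from: [1, 28, 27, 20, 45, 22, 21, 49, 23]
Tree (level-order array): [1, None, 28, 27, 45, 20, None, None, 49, None, 22, None, None, 21, 23]
Rule: These are nodes with exactly 1 non-null child.
Per-node child counts:
  node 1: 1 child(ren)
  node 28: 2 child(ren)
  node 27: 1 child(ren)
  node 20: 1 child(ren)
  node 22: 2 child(ren)
  node 21: 0 child(ren)
  node 23: 0 child(ren)
  node 45: 1 child(ren)
  node 49: 0 child(ren)
Matching nodes: [1, 27, 20, 45]
Count of nodes with exactly one child: 4


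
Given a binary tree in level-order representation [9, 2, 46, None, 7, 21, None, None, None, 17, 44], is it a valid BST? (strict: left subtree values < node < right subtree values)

Level-order array: [9, 2, 46, None, 7, 21, None, None, None, 17, 44]
Validate using subtree bounds (lo, hi): at each node, require lo < value < hi,
then recurse left with hi=value and right with lo=value.
Preorder trace (stopping at first violation):
  at node 9 with bounds (-inf, +inf): OK
  at node 2 with bounds (-inf, 9): OK
  at node 7 with bounds (2, 9): OK
  at node 46 with bounds (9, +inf): OK
  at node 21 with bounds (9, 46): OK
  at node 17 with bounds (9, 21): OK
  at node 44 with bounds (21, 46): OK
No violation found at any node.
Result: Valid BST


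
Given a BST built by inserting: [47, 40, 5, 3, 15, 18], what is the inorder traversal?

Tree insertion order: [47, 40, 5, 3, 15, 18]
Tree (level-order array): [47, 40, None, 5, None, 3, 15, None, None, None, 18]
Inorder traversal: [3, 5, 15, 18, 40, 47]


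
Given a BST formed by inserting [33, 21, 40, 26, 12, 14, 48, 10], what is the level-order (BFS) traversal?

Tree insertion order: [33, 21, 40, 26, 12, 14, 48, 10]
Tree (level-order array): [33, 21, 40, 12, 26, None, 48, 10, 14]
BFS from the root, enqueuing left then right child of each popped node:
  queue [33] -> pop 33, enqueue [21, 40], visited so far: [33]
  queue [21, 40] -> pop 21, enqueue [12, 26], visited so far: [33, 21]
  queue [40, 12, 26] -> pop 40, enqueue [48], visited so far: [33, 21, 40]
  queue [12, 26, 48] -> pop 12, enqueue [10, 14], visited so far: [33, 21, 40, 12]
  queue [26, 48, 10, 14] -> pop 26, enqueue [none], visited so far: [33, 21, 40, 12, 26]
  queue [48, 10, 14] -> pop 48, enqueue [none], visited so far: [33, 21, 40, 12, 26, 48]
  queue [10, 14] -> pop 10, enqueue [none], visited so far: [33, 21, 40, 12, 26, 48, 10]
  queue [14] -> pop 14, enqueue [none], visited so far: [33, 21, 40, 12, 26, 48, 10, 14]
Result: [33, 21, 40, 12, 26, 48, 10, 14]


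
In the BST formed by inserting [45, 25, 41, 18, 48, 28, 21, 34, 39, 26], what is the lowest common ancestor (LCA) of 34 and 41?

Tree insertion order: [45, 25, 41, 18, 48, 28, 21, 34, 39, 26]
Tree (level-order array): [45, 25, 48, 18, 41, None, None, None, 21, 28, None, None, None, 26, 34, None, None, None, 39]
In a BST, the LCA of p=34, q=41 is the first node v on the
root-to-leaf path with p <= v <= q (go left if both < v, right if both > v).
Walk from root:
  at 45: both 34 and 41 < 45, go left
  at 25: both 34 and 41 > 25, go right
  at 41: 34 <= 41 <= 41, this is the LCA
LCA = 41


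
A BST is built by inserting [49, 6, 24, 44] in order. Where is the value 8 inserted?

Starting tree (level order): [49, 6, None, None, 24, None, 44]
Insertion path: 49 -> 6 -> 24
Result: insert 8 as left child of 24
Final tree (level order): [49, 6, None, None, 24, 8, 44]


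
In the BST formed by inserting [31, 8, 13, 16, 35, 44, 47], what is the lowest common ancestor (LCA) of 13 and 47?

Tree insertion order: [31, 8, 13, 16, 35, 44, 47]
Tree (level-order array): [31, 8, 35, None, 13, None, 44, None, 16, None, 47]
In a BST, the LCA of p=13, q=47 is the first node v on the
root-to-leaf path with p <= v <= q (go left if both < v, right if both > v).
Walk from root:
  at 31: 13 <= 31 <= 47, this is the LCA
LCA = 31


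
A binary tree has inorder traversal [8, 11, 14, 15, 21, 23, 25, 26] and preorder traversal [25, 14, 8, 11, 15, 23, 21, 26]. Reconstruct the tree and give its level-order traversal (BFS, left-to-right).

Inorder:  [8, 11, 14, 15, 21, 23, 25, 26]
Preorder: [25, 14, 8, 11, 15, 23, 21, 26]
Algorithm: preorder visits root first, so consume preorder in order;
for each root, split the current inorder slice at that value into
left-subtree inorder and right-subtree inorder, then recurse.
Recursive splits:
  root=25; inorder splits into left=[8, 11, 14, 15, 21, 23], right=[26]
  root=14; inorder splits into left=[8, 11], right=[15, 21, 23]
  root=8; inorder splits into left=[], right=[11]
  root=11; inorder splits into left=[], right=[]
  root=15; inorder splits into left=[], right=[21, 23]
  root=23; inorder splits into left=[21], right=[]
  root=21; inorder splits into left=[], right=[]
  root=26; inorder splits into left=[], right=[]
Reconstructed level-order: [25, 14, 26, 8, 15, 11, 23, 21]


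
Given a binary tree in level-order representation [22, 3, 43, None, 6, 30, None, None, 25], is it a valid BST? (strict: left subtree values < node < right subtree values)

Level-order array: [22, 3, 43, None, 6, 30, None, None, 25]
Validate using subtree bounds (lo, hi): at each node, require lo < value < hi,
then recurse left with hi=value and right with lo=value.
Preorder trace (stopping at first violation):
  at node 22 with bounds (-inf, +inf): OK
  at node 3 with bounds (-inf, 22): OK
  at node 6 with bounds (3, 22): OK
  at node 25 with bounds (6, 22): VIOLATION
Node 25 violates its bound: not (6 < 25 < 22).
Result: Not a valid BST


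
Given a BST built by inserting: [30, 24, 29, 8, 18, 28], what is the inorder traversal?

Tree insertion order: [30, 24, 29, 8, 18, 28]
Tree (level-order array): [30, 24, None, 8, 29, None, 18, 28]
Inorder traversal: [8, 18, 24, 28, 29, 30]


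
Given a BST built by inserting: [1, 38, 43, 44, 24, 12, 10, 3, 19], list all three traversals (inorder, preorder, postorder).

Tree insertion order: [1, 38, 43, 44, 24, 12, 10, 3, 19]
Tree (level-order array): [1, None, 38, 24, 43, 12, None, None, 44, 10, 19, None, None, 3]
Inorder (L, root, R): [1, 3, 10, 12, 19, 24, 38, 43, 44]
Preorder (root, L, R): [1, 38, 24, 12, 10, 3, 19, 43, 44]
Postorder (L, R, root): [3, 10, 19, 12, 24, 44, 43, 38, 1]


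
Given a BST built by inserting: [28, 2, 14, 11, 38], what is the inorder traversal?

Tree insertion order: [28, 2, 14, 11, 38]
Tree (level-order array): [28, 2, 38, None, 14, None, None, 11]
Inorder traversal: [2, 11, 14, 28, 38]


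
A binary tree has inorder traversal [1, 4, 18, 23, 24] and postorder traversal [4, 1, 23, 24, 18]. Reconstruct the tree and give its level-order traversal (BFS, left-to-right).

Inorder:   [1, 4, 18, 23, 24]
Postorder: [4, 1, 23, 24, 18]
Algorithm: postorder visits root last, so walk postorder right-to-left;
each value is the root of the current inorder slice — split it at that
value, recurse on the right subtree first, then the left.
Recursive splits:
  root=18; inorder splits into left=[1, 4], right=[23, 24]
  root=24; inorder splits into left=[23], right=[]
  root=23; inorder splits into left=[], right=[]
  root=1; inorder splits into left=[], right=[4]
  root=4; inorder splits into left=[], right=[]
Reconstructed level-order: [18, 1, 24, 4, 23]


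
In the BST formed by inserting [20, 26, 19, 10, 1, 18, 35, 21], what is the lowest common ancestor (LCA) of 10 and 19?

Tree insertion order: [20, 26, 19, 10, 1, 18, 35, 21]
Tree (level-order array): [20, 19, 26, 10, None, 21, 35, 1, 18]
In a BST, the LCA of p=10, q=19 is the first node v on the
root-to-leaf path with p <= v <= q (go left if both < v, right if both > v).
Walk from root:
  at 20: both 10 and 19 < 20, go left
  at 19: 10 <= 19 <= 19, this is the LCA
LCA = 19


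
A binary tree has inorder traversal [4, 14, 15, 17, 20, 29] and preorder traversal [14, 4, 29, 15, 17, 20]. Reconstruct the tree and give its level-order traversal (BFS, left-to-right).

Inorder:  [4, 14, 15, 17, 20, 29]
Preorder: [14, 4, 29, 15, 17, 20]
Algorithm: preorder visits root first, so consume preorder in order;
for each root, split the current inorder slice at that value into
left-subtree inorder and right-subtree inorder, then recurse.
Recursive splits:
  root=14; inorder splits into left=[4], right=[15, 17, 20, 29]
  root=4; inorder splits into left=[], right=[]
  root=29; inorder splits into left=[15, 17, 20], right=[]
  root=15; inorder splits into left=[], right=[17, 20]
  root=17; inorder splits into left=[], right=[20]
  root=20; inorder splits into left=[], right=[]
Reconstructed level-order: [14, 4, 29, 15, 17, 20]


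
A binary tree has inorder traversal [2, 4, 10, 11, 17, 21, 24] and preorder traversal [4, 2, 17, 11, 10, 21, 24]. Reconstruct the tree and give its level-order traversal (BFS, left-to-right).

Inorder:  [2, 4, 10, 11, 17, 21, 24]
Preorder: [4, 2, 17, 11, 10, 21, 24]
Algorithm: preorder visits root first, so consume preorder in order;
for each root, split the current inorder slice at that value into
left-subtree inorder and right-subtree inorder, then recurse.
Recursive splits:
  root=4; inorder splits into left=[2], right=[10, 11, 17, 21, 24]
  root=2; inorder splits into left=[], right=[]
  root=17; inorder splits into left=[10, 11], right=[21, 24]
  root=11; inorder splits into left=[10], right=[]
  root=10; inorder splits into left=[], right=[]
  root=21; inorder splits into left=[], right=[24]
  root=24; inorder splits into left=[], right=[]
Reconstructed level-order: [4, 2, 17, 11, 21, 10, 24]


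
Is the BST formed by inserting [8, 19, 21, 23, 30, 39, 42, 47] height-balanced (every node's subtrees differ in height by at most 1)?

Tree (level-order array): [8, None, 19, None, 21, None, 23, None, 30, None, 39, None, 42, None, 47]
Definition: a tree is height-balanced if, at every node, |h(left) - h(right)| <= 1 (empty subtree has height -1).
Bottom-up per-node check:
  node 47: h_left=-1, h_right=-1, diff=0 [OK], height=0
  node 42: h_left=-1, h_right=0, diff=1 [OK], height=1
  node 39: h_left=-1, h_right=1, diff=2 [FAIL (|-1-1|=2 > 1)], height=2
  node 30: h_left=-1, h_right=2, diff=3 [FAIL (|-1-2|=3 > 1)], height=3
  node 23: h_left=-1, h_right=3, diff=4 [FAIL (|-1-3|=4 > 1)], height=4
  node 21: h_left=-1, h_right=4, diff=5 [FAIL (|-1-4|=5 > 1)], height=5
  node 19: h_left=-1, h_right=5, diff=6 [FAIL (|-1-5|=6 > 1)], height=6
  node 8: h_left=-1, h_right=6, diff=7 [FAIL (|-1-6|=7 > 1)], height=7
Node 39 violates the condition: |-1 - 1| = 2 > 1.
Result: Not balanced


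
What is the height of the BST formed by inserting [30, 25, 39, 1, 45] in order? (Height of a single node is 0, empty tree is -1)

Insertion order: [30, 25, 39, 1, 45]
Tree (level-order array): [30, 25, 39, 1, None, None, 45]
Compute height bottom-up (empty subtree = -1):
  height(1) = 1 + max(-1, -1) = 0
  height(25) = 1 + max(0, -1) = 1
  height(45) = 1 + max(-1, -1) = 0
  height(39) = 1 + max(-1, 0) = 1
  height(30) = 1 + max(1, 1) = 2
Height = 2


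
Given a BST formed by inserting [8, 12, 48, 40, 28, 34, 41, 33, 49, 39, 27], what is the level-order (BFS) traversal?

Tree insertion order: [8, 12, 48, 40, 28, 34, 41, 33, 49, 39, 27]
Tree (level-order array): [8, None, 12, None, 48, 40, 49, 28, 41, None, None, 27, 34, None, None, None, None, 33, 39]
BFS from the root, enqueuing left then right child of each popped node:
  queue [8] -> pop 8, enqueue [12], visited so far: [8]
  queue [12] -> pop 12, enqueue [48], visited so far: [8, 12]
  queue [48] -> pop 48, enqueue [40, 49], visited so far: [8, 12, 48]
  queue [40, 49] -> pop 40, enqueue [28, 41], visited so far: [8, 12, 48, 40]
  queue [49, 28, 41] -> pop 49, enqueue [none], visited so far: [8, 12, 48, 40, 49]
  queue [28, 41] -> pop 28, enqueue [27, 34], visited so far: [8, 12, 48, 40, 49, 28]
  queue [41, 27, 34] -> pop 41, enqueue [none], visited so far: [8, 12, 48, 40, 49, 28, 41]
  queue [27, 34] -> pop 27, enqueue [none], visited so far: [8, 12, 48, 40, 49, 28, 41, 27]
  queue [34] -> pop 34, enqueue [33, 39], visited so far: [8, 12, 48, 40, 49, 28, 41, 27, 34]
  queue [33, 39] -> pop 33, enqueue [none], visited so far: [8, 12, 48, 40, 49, 28, 41, 27, 34, 33]
  queue [39] -> pop 39, enqueue [none], visited so far: [8, 12, 48, 40, 49, 28, 41, 27, 34, 33, 39]
Result: [8, 12, 48, 40, 49, 28, 41, 27, 34, 33, 39]


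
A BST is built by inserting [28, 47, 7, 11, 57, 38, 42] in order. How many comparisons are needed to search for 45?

Search path for 45: 28 -> 47 -> 38 -> 42
Found: False
Comparisons: 4


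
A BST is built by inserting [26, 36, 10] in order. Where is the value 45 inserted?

Starting tree (level order): [26, 10, 36]
Insertion path: 26 -> 36
Result: insert 45 as right child of 36
Final tree (level order): [26, 10, 36, None, None, None, 45]


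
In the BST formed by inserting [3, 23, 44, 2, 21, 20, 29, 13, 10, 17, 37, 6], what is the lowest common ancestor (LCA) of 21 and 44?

Tree insertion order: [3, 23, 44, 2, 21, 20, 29, 13, 10, 17, 37, 6]
Tree (level-order array): [3, 2, 23, None, None, 21, 44, 20, None, 29, None, 13, None, None, 37, 10, 17, None, None, 6]
In a BST, the LCA of p=21, q=44 is the first node v on the
root-to-leaf path with p <= v <= q (go left if both < v, right if both > v).
Walk from root:
  at 3: both 21 and 44 > 3, go right
  at 23: 21 <= 23 <= 44, this is the LCA
LCA = 23


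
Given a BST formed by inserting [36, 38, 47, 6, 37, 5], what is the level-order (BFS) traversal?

Tree insertion order: [36, 38, 47, 6, 37, 5]
Tree (level-order array): [36, 6, 38, 5, None, 37, 47]
BFS from the root, enqueuing left then right child of each popped node:
  queue [36] -> pop 36, enqueue [6, 38], visited so far: [36]
  queue [6, 38] -> pop 6, enqueue [5], visited so far: [36, 6]
  queue [38, 5] -> pop 38, enqueue [37, 47], visited so far: [36, 6, 38]
  queue [5, 37, 47] -> pop 5, enqueue [none], visited so far: [36, 6, 38, 5]
  queue [37, 47] -> pop 37, enqueue [none], visited so far: [36, 6, 38, 5, 37]
  queue [47] -> pop 47, enqueue [none], visited so far: [36, 6, 38, 5, 37, 47]
Result: [36, 6, 38, 5, 37, 47]


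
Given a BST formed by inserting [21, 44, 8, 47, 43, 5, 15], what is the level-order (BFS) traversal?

Tree insertion order: [21, 44, 8, 47, 43, 5, 15]
Tree (level-order array): [21, 8, 44, 5, 15, 43, 47]
BFS from the root, enqueuing left then right child of each popped node:
  queue [21] -> pop 21, enqueue [8, 44], visited so far: [21]
  queue [8, 44] -> pop 8, enqueue [5, 15], visited so far: [21, 8]
  queue [44, 5, 15] -> pop 44, enqueue [43, 47], visited so far: [21, 8, 44]
  queue [5, 15, 43, 47] -> pop 5, enqueue [none], visited so far: [21, 8, 44, 5]
  queue [15, 43, 47] -> pop 15, enqueue [none], visited so far: [21, 8, 44, 5, 15]
  queue [43, 47] -> pop 43, enqueue [none], visited so far: [21, 8, 44, 5, 15, 43]
  queue [47] -> pop 47, enqueue [none], visited so far: [21, 8, 44, 5, 15, 43, 47]
Result: [21, 8, 44, 5, 15, 43, 47]


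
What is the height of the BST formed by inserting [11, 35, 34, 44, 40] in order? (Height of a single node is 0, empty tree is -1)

Insertion order: [11, 35, 34, 44, 40]
Tree (level-order array): [11, None, 35, 34, 44, None, None, 40]
Compute height bottom-up (empty subtree = -1):
  height(34) = 1 + max(-1, -1) = 0
  height(40) = 1 + max(-1, -1) = 0
  height(44) = 1 + max(0, -1) = 1
  height(35) = 1 + max(0, 1) = 2
  height(11) = 1 + max(-1, 2) = 3
Height = 3


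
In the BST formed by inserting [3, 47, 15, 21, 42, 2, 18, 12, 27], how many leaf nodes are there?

Tree built from: [3, 47, 15, 21, 42, 2, 18, 12, 27]
Tree (level-order array): [3, 2, 47, None, None, 15, None, 12, 21, None, None, 18, 42, None, None, 27]
Rule: A leaf has 0 children.
Per-node child counts:
  node 3: 2 child(ren)
  node 2: 0 child(ren)
  node 47: 1 child(ren)
  node 15: 2 child(ren)
  node 12: 0 child(ren)
  node 21: 2 child(ren)
  node 18: 0 child(ren)
  node 42: 1 child(ren)
  node 27: 0 child(ren)
Matching nodes: [2, 12, 18, 27]
Count of leaf nodes: 4


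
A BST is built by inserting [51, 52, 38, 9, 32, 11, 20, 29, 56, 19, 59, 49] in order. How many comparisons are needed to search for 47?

Search path for 47: 51 -> 38 -> 49
Found: False
Comparisons: 3


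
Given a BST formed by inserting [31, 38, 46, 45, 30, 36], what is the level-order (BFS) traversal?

Tree insertion order: [31, 38, 46, 45, 30, 36]
Tree (level-order array): [31, 30, 38, None, None, 36, 46, None, None, 45]
BFS from the root, enqueuing left then right child of each popped node:
  queue [31] -> pop 31, enqueue [30, 38], visited so far: [31]
  queue [30, 38] -> pop 30, enqueue [none], visited so far: [31, 30]
  queue [38] -> pop 38, enqueue [36, 46], visited so far: [31, 30, 38]
  queue [36, 46] -> pop 36, enqueue [none], visited so far: [31, 30, 38, 36]
  queue [46] -> pop 46, enqueue [45], visited so far: [31, 30, 38, 36, 46]
  queue [45] -> pop 45, enqueue [none], visited so far: [31, 30, 38, 36, 46, 45]
Result: [31, 30, 38, 36, 46, 45]


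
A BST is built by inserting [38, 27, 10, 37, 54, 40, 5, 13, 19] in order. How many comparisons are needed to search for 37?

Search path for 37: 38 -> 27 -> 37
Found: True
Comparisons: 3


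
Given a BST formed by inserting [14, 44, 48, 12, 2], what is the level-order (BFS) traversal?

Tree insertion order: [14, 44, 48, 12, 2]
Tree (level-order array): [14, 12, 44, 2, None, None, 48]
BFS from the root, enqueuing left then right child of each popped node:
  queue [14] -> pop 14, enqueue [12, 44], visited so far: [14]
  queue [12, 44] -> pop 12, enqueue [2], visited so far: [14, 12]
  queue [44, 2] -> pop 44, enqueue [48], visited so far: [14, 12, 44]
  queue [2, 48] -> pop 2, enqueue [none], visited so far: [14, 12, 44, 2]
  queue [48] -> pop 48, enqueue [none], visited so far: [14, 12, 44, 2, 48]
Result: [14, 12, 44, 2, 48]


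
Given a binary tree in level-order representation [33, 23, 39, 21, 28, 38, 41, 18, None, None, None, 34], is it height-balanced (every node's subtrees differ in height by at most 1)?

Tree (level-order array): [33, 23, 39, 21, 28, 38, 41, 18, None, None, None, 34]
Definition: a tree is height-balanced if, at every node, |h(left) - h(right)| <= 1 (empty subtree has height -1).
Bottom-up per-node check:
  node 18: h_left=-1, h_right=-1, diff=0 [OK], height=0
  node 21: h_left=0, h_right=-1, diff=1 [OK], height=1
  node 28: h_left=-1, h_right=-1, diff=0 [OK], height=0
  node 23: h_left=1, h_right=0, diff=1 [OK], height=2
  node 34: h_left=-1, h_right=-1, diff=0 [OK], height=0
  node 38: h_left=0, h_right=-1, diff=1 [OK], height=1
  node 41: h_left=-1, h_right=-1, diff=0 [OK], height=0
  node 39: h_left=1, h_right=0, diff=1 [OK], height=2
  node 33: h_left=2, h_right=2, diff=0 [OK], height=3
All nodes satisfy the balance condition.
Result: Balanced


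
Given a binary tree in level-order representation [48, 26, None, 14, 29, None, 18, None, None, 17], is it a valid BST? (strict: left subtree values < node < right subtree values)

Level-order array: [48, 26, None, 14, 29, None, 18, None, None, 17]
Validate using subtree bounds (lo, hi): at each node, require lo < value < hi,
then recurse left with hi=value and right with lo=value.
Preorder trace (stopping at first violation):
  at node 48 with bounds (-inf, +inf): OK
  at node 26 with bounds (-inf, 48): OK
  at node 14 with bounds (-inf, 26): OK
  at node 18 with bounds (14, 26): OK
  at node 17 with bounds (14, 18): OK
  at node 29 with bounds (26, 48): OK
No violation found at any node.
Result: Valid BST


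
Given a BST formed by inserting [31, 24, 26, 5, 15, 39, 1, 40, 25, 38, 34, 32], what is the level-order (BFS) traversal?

Tree insertion order: [31, 24, 26, 5, 15, 39, 1, 40, 25, 38, 34, 32]
Tree (level-order array): [31, 24, 39, 5, 26, 38, 40, 1, 15, 25, None, 34, None, None, None, None, None, None, None, None, None, 32]
BFS from the root, enqueuing left then right child of each popped node:
  queue [31] -> pop 31, enqueue [24, 39], visited so far: [31]
  queue [24, 39] -> pop 24, enqueue [5, 26], visited so far: [31, 24]
  queue [39, 5, 26] -> pop 39, enqueue [38, 40], visited so far: [31, 24, 39]
  queue [5, 26, 38, 40] -> pop 5, enqueue [1, 15], visited so far: [31, 24, 39, 5]
  queue [26, 38, 40, 1, 15] -> pop 26, enqueue [25], visited so far: [31, 24, 39, 5, 26]
  queue [38, 40, 1, 15, 25] -> pop 38, enqueue [34], visited so far: [31, 24, 39, 5, 26, 38]
  queue [40, 1, 15, 25, 34] -> pop 40, enqueue [none], visited so far: [31, 24, 39, 5, 26, 38, 40]
  queue [1, 15, 25, 34] -> pop 1, enqueue [none], visited so far: [31, 24, 39, 5, 26, 38, 40, 1]
  queue [15, 25, 34] -> pop 15, enqueue [none], visited so far: [31, 24, 39, 5, 26, 38, 40, 1, 15]
  queue [25, 34] -> pop 25, enqueue [none], visited so far: [31, 24, 39, 5, 26, 38, 40, 1, 15, 25]
  queue [34] -> pop 34, enqueue [32], visited so far: [31, 24, 39, 5, 26, 38, 40, 1, 15, 25, 34]
  queue [32] -> pop 32, enqueue [none], visited so far: [31, 24, 39, 5, 26, 38, 40, 1, 15, 25, 34, 32]
Result: [31, 24, 39, 5, 26, 38, 40, 1, 15, 25, 34, 32]


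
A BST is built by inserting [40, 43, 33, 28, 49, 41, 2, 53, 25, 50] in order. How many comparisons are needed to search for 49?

Search path for 49: 40 -> 43 -> 49
Found: True
Comparisons: 3


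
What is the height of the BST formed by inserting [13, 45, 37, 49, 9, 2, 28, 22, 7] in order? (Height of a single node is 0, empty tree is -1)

Insertion order: [13, 45, 37, 49, 9, 2, 28, 22, 7]
Tree (level-order array): [13, 9, 45, 2, None, 37, 49, None, 7, 28, None, None, None, None, None, 22]
Compute height bottom-up (empty subtree = -1):
  height(7) = 1 + max(-1, -1) = 0
  height(2) = 1 + max(-1, 0) = 1
  height(9) = 1 + max(1, -1) = 2
  height(22) = 1 + max(-1, -1) = 0
  height(28) = 1 + max(0, -1) = 1
  height(37) = 1 + max(1, -1) = 2
  height(49) = 1 + max(-1, -1) = 0
  height(45) = 1 + max(2, 0) = 3
  height(13) = 1 + max(2, 3) = 4
Height = 4


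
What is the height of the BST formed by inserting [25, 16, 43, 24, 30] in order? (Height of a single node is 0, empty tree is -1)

Insertion order: [25, 16, 43, 24, 30]
Tree (level-order array): [25, 16, 43, None, 24, 30]
Compute height bottom-up (empty subtree = -1):
  height(24) = 1 + max(-1, -1) = 0
  height(16) = 1 + max(-1, 0) = 1
  height(30) = 1 + max(-1, -1) = 0
  height(43) = 1 + max(0, -1) = 1
  height(25) = 1 + max(1, 1) = 2
Height = 2


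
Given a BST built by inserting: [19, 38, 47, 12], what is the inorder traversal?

Tree insertion order: [19, 38, 47, 12]
Tree (level-order array): [19, 12, 38, None, None, None, 47]
Inorder traversal: [12, 19, 38, 47]


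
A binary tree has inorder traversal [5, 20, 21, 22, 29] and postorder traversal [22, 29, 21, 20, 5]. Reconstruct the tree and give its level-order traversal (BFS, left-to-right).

Inorder:   [5, 20, 21, 22, 29]
Postorder: [22, 29, 21, 20, 5]
Algorithm: postorder visits root last, so walk postorder right-to-left;
each value is the root of the current inorder slice — split it at that
value, recurse on the right subtree first, then the left.
Recursive splits:
  root=5; inorder splits into left=[], right=[20, 21, 22, 29]
  root=20; inorder splits into left=[], right=[21, 22, 29]
  root=21; inorder splits into left=[], right=[22, 29]
  root=29; inorder splits into left=[22], right=[]
  root=22; inorder splits into left=[], right=[]
Reconstructed level-order: [5, 20, 21, 29, 22]
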